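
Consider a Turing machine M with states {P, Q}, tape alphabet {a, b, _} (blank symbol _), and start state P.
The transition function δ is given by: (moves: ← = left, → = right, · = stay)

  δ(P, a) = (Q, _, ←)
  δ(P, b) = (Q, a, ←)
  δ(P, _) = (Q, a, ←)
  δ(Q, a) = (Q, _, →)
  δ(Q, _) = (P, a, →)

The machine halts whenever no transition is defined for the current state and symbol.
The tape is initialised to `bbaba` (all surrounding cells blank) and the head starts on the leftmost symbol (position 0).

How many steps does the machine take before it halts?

state=P head=0 tape=_[b]baba   (P,b)→(Q,a,←)
state=Q head=-1 tape=[_]ababa   (Q,_)→(P,a,→)
state=P head=0 tape=a[a]baba   (P,a)→(Q,_,←)
state=Q head=-1 tape=[a]_baba   (Q,a)→(Q,_,→)
state=Q head=0 tape=_[_]baba   (Q,_)→(P,a,→)
state=P head=1 tape=_a[b]aba   (P,b)→(Q,a,←)
state=Q head=0 tape=_[a]aaba   (Q,a)→(Q,_,→)
state=Q head=1 tape=__[a]aba   (Q,a)→(Q,_,→)
state=Q head=2 tape=___[a]ba   (Q,a)→(Q,_,→)
state=Q head=3 tape=____[b]a
M halts after 9 transitions.

9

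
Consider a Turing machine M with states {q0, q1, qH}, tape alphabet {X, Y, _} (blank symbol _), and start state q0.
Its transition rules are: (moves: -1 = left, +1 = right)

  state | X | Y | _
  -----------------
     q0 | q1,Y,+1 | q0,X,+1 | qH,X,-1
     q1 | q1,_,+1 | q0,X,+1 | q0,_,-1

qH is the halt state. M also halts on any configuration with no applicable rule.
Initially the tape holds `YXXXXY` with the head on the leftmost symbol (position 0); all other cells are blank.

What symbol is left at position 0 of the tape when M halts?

q0 | [Y]XXXXY_   read Y → write X, move +1, go to q0
q0 | X[X]XXXY_   read X → write Y, move +1, go to q1
q1 | XY[X]XXY_   read X → write _, move +1, go to q1
q1 | XY_[X]XY_   read X → write _, move +1, go to q1
q1 | XY__[X]Y_   read X → write _, move +1, go to q1
q1 | XY___[Y]_   read Y → write X, move +1, go to q0
q0 | XY___X[_]   read _ → write X, move -1, go to qH
qH | XY___[X]X
Cell 0 holds X when M halts.

X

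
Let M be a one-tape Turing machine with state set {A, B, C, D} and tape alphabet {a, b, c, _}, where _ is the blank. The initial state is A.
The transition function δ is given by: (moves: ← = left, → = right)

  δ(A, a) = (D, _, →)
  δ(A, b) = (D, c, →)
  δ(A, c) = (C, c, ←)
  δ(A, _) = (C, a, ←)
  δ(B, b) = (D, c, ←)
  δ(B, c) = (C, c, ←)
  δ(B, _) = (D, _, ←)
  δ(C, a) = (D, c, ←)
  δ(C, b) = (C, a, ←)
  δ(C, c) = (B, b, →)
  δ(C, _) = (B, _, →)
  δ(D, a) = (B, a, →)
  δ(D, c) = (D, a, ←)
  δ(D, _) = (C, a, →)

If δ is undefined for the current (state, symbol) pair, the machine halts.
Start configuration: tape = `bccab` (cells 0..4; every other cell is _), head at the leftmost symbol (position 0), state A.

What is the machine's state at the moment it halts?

A | ___[b]ccab   read b → write c, move →, go to D
D | ___c[c]cab   read c → write a, move ←, go to D
D | ___[c]acab   read c → write a, move ←, go to D
D | __[_]aacab   read _ → write a, move →, go to C
C | __a[a]acab   read a → write c, move ←, go to D
D | __[a]cacab   read a → write a, move →, go to B
B | __a[c]acab   read c → write c, move ←, go to C
C | __[a]cacab   read a → write c, move ←, go to D
D | _[_]ccacab   read _ → write a, move →, go to C
C | _a[c]cacab   read c → write b, move →, go to B
B | _ab[c]acab   read c → write c, move ←, go to C
C | _a[b]cacab   read b → write a, move ←, go to C
C | _[a]acacab   read a → write c, move ←, go to D
D | [_]cacacab   read _ → write a, move →, go to C
C | a[c]acacab   read c → write b, move →, go to B
B | ab[a]cacab
No transition is defined for (B, a); M halts in state B.

B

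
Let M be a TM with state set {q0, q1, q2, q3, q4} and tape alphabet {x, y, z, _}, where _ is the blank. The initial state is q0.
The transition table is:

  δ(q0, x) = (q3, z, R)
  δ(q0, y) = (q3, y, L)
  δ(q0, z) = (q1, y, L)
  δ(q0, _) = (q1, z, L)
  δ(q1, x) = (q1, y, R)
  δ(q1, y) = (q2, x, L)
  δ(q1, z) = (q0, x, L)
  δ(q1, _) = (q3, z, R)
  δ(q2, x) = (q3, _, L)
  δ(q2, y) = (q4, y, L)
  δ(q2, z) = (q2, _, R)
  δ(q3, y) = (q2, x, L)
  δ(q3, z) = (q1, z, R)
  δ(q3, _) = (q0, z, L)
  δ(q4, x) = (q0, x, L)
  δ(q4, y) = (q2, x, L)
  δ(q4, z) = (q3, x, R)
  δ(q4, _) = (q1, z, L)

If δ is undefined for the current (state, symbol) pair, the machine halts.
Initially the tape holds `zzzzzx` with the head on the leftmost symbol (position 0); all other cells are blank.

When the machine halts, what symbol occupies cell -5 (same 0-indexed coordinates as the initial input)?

z

q0 | _____[z]zzzzx   read z → write y, move L, go to q1
q1 | ____[_]yzzzzx   read _ → write z, move R, go to q3
q3 | ____z[y]zzzzx   read y → write x, move L, go to q2
q2 | ____[z]xzzzzx   read z → write _, move R, go to q2
q2 | _____[x]zzzzx   read x → write _, move L, go to q3
q3 | ____[_]_zzzzx   read _ → write z, move L, go to q0
q0 | ___[_]z_zzzzx   read _ → write z, move L, go to q1
q1 | __[_]zz_zzzzx   read _ → write z, move R, go to q3
q3 | __z[z]z_zzzzx   read z → write z, move R, go to q1
q1 | __zz[z]_zzzzx   read z → write x, move L, go to q0
q0 | __z[z]x_zzzzx   read z → write y, move L, go to q1
q1 | __[z]yx_zzzzx   read z → write x, move L, go to q0
q0 | _[_]xyx_zzzzx   read _ → write z, move L, go to q1
q1 | [_]zxyx_zzzzx   read _ → write z, move R, go to q3
q3 | z[z]xyx_zzzzx   read z → write z, move R, go to q1
q1 | zz[x]yx_zzzzx   read x → write y, move R, go to q1
q1 | zzy[y]x_zzzzx   read y → write x, move L, go to q2
q2 | zz[y]xx_zzzzx   read y → write y, move L, go to q4
q4 | z[z]yxx_zzzzx   read z → write x, move R, go to q3
q3 | zx[y]xx_zzzzx   read y → write x, move L, go to q2
q2 | z[x]xxx_zzzzx   read x → write _, move L, go to q3
q3 | [z]_xxx_zzzzx   read z → write z, move R, go to q1
q1 | z[_]xxx_zzzzx   read _ → write z, move R, go to q3
q3 | zz[x]xx_zzzzx
Cell -5 holds z when M halts.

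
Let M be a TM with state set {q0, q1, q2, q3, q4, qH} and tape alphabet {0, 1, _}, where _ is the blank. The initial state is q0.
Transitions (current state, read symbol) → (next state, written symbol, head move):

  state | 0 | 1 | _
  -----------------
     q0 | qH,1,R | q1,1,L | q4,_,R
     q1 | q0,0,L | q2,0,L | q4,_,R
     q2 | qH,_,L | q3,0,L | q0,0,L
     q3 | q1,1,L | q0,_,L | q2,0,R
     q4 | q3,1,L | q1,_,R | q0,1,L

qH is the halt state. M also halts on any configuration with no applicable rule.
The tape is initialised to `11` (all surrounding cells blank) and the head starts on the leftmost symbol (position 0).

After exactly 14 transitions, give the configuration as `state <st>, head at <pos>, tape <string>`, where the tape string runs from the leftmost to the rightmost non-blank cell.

state q4, head at 0, tape 00

state=q0 head=0 tape=__[1]1   (q0,1)→(q1,1,L)
state=q1 head=-1 tape=_[_]11   (q1,_)→(q4,_,R)
state=q4 head=0 tape=__[1]1   (q4,1)→(q1,_,R)
state=q1 head=1 tape=___[1]   (q1,1)→(q2,0,L)
state=q2 head=0 tape=__[_]0   (q2,_)→(q0,0,L)
state=q0 head=-1 tape=_[_]00   (q0,_)→(q4,_,R)
state=q4 head=0 tape=__[0]0   (q4,0)→(q3,1,L)
state=q3 head=-1 tape=_[_]10   (q3,_)→(q2,0,R)
state=q2 head=0 tape=_0[1]0   (q2,1)→(q3,0,L)
state=q3 head=-1 tape=_[0]00   (q3,0)→(q1,1,L)
state=q1 head=-2 tape=[_]100   (q1,_)→(q4,_,R)
state=q4 head=-1 tape=_[1]00   (q4,1)→(q1,_,R)
state=q1 head=0 tape=__[0]0   (q1,0)→(q0,0,L)
state=q0 head=-1 tape=_[_]00   (q0,_)→(q4,_,R)
state=q4 head=0 tape=__[0]0
After 14 steps: state q4, head at 0, tape 00.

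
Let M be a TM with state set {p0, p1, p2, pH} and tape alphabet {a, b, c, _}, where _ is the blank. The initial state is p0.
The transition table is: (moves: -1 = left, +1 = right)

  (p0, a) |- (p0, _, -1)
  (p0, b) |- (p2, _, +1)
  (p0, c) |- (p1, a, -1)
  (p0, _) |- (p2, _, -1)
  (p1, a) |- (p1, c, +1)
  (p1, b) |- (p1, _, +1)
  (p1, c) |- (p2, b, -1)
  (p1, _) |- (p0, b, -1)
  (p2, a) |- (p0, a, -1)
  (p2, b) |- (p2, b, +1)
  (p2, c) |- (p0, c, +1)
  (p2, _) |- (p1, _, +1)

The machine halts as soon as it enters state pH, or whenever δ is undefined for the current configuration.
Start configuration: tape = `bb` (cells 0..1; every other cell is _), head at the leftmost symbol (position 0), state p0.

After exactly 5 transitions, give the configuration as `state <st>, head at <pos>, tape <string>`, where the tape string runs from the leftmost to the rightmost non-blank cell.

state p2, head at 1, tape b_b

state=p0 head=0 tape=[b]b__   (p0,b)→(p2,_,+1)
state=p2 head=1 tape=_[b]__   (p2,b)→(p2,b,+1)
state=p2 head=2 tape=_b[_]_   (p2,_)→(p1,_,+1)
state=p1 head=3 tape=_b_[_]   (p1,_)→(p0,b,-1)
state=p0 head=2 tape=_b[_]b   (p0,_)→(p2,_,-1)
state=p2 head=1 tape=_[b]_b
After 5 steps: state p2, head at 1, tape b_b.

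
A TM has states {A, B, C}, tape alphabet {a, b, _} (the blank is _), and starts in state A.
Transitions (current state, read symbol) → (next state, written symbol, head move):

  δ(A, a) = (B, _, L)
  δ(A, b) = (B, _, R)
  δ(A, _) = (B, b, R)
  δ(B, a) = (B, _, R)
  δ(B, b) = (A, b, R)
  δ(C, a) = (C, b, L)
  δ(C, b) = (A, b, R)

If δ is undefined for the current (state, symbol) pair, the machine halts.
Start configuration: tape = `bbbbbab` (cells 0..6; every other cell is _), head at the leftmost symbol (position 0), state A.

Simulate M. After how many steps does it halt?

state=A head=0 tape=[b]bbbbab__   (A,b)→(B,_,R)
state=B head=1 tape=_[b]bbbab__   (B,b)→(A,b,R)
state=A head=2 tape=_b[b]bbab__   (A,b)→(B,_,R)
state=B head=3 tape=_b_[b]bab__   (B,b)→(A,b,R)
state=A head=4 tape=_b_b[b]ab__   (A,b)→(B,_,R)
state=B head=5 tape=_b_b_[a]b__   (B,a)→(B,_,R)
state=B head=6 tape=_b_b__[b]__   (B,b)→(A,b,R)
state=A head=7 tape=_b_b__b[_]_   (A,_)→(B,b,R)
state=B head=8 tape=_b_b__bb[_]
M halts after 8 transitions.

8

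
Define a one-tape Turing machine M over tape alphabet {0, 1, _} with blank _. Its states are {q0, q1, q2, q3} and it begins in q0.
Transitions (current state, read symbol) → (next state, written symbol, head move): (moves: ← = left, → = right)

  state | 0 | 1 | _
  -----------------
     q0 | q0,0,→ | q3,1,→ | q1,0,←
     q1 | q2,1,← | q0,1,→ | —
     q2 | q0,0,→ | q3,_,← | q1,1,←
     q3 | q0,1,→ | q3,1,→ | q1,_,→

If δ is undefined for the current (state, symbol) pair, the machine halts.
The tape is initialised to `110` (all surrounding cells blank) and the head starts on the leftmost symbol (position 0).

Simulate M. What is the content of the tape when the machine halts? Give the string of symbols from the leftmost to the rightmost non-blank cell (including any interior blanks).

q0 | [1]10___   read 1 → write 1, move →, go to q3
q3 | 1[1]0___   read 1 → write 1, move →, go to q3
q3 | 11[0]___   read 0 → write 1, move →, go to q0
q0 | 111[_]__   read _ → write 0, move ←, go to q1
q1 | 11[1]0__   read 1 → write 1, move →, go to q0
q0 | 111[0]__   read 0 → write 0, move →, go to q0
q0 | 1110[_]_   read _ → write 0, move ←, go to q1
q1 | 111[0]0_   read 0 → write 1, move ←, go to q2
q2 | 11[1]10_   read 1 → write _, move ←, go to q3
q3 | 1[1]_10_   read 1 → write 1, move →, go to q3
q3 | 11[_]10_   read _ → write _, move →, go to q1
q1 | 11_[1]0_   read 1 → write 1, move →, go to q0
q0 | 11_1[0]_   read 0 → write 0, move →, go to q0
q0 | 11_10[_]   read _ → write 0, move ←, go to q1
q1 | 11_1[0]0   read 0 → write 1, move ←, go to q2
q2 | 11_[1]10   read 1 → write _, move ←, go to q3
q3 | 11[_]_10   read _ → write _, move →, go to q1
q1 | 11_[_]10
The non-blank tape span at halt is 11__10.

11__10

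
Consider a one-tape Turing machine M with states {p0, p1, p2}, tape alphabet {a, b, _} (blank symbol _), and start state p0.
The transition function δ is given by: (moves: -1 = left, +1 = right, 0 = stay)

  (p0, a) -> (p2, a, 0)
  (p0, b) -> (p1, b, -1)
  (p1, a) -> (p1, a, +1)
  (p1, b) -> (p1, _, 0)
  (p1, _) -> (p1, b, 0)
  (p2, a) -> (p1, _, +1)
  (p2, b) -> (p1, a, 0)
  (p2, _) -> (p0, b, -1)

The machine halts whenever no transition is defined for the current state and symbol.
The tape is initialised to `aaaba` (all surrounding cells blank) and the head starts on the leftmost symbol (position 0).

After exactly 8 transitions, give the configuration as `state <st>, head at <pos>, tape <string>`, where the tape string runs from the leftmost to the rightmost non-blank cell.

state=p0 head=0 tape=[a]aaba   (p0,a)→(p2,a,0)
state=p2 head=0 tape=[a]aaba   (p2,a)→(p1,_,+1)
state=p1 head=1 tape=_[a]aba   (p1,a)→(p1,a,+1)
state=p1 head=2 tape=_a[a]ba   (p1,a)→(p1,a,+1)
state=p1 head=3 tape=_aa[b]a   (p1,b)→(p1,_,0)
state=p1 head=3 tape=_aa[_]a   (p1,_)→(p1,b,0)
state=p1 head=3 tape=_aa[b]a   (p1,b)→(p1,_,0)
state=p1 head=3 tape=_aa[_]a   (p1,_)→(p1,b,0)
state=p1 head=3 tape=_aa[b]a
After 8 steps: state p1, head at 3, tape aaba.

state p1, head at 3, tape aaba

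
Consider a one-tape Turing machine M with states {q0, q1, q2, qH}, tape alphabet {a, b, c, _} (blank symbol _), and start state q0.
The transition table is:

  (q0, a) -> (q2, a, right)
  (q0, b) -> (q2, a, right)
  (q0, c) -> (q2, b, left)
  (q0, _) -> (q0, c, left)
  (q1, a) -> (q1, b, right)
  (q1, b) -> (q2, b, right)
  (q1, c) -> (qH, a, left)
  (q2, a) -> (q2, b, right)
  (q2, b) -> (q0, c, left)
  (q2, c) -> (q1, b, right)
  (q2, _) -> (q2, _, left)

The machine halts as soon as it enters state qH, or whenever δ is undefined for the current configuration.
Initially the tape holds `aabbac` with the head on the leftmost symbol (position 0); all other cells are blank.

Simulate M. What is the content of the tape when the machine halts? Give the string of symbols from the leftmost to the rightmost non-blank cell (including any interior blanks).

aabbbb

state=q0 head=0 tape=[a]abbac_   (q0,a)→(q2,a,right)
state=q2 head=1 tape=a[a]bbac_   (q2,a)→(q2,b,right)
state=q2 head=2 tape=ab[b]bac_   (q2,b)→(q0,c,left)
state=q0 head=1 tape=a[b]cbac_   (q0,b)→(q2,a,right)
state=q2 head=2 tape=aa[c]bac_   (q2,c)→(q1,b,right)
state=q1 head=3 tape=aab[b]ac_   (q1,b)→(q2,b,right)
state=q2 head=4 tape=aabb[a]c_   (q2,a)→(q2,b,right)
state=q2 head=5 tape=aabbb[c]_   (q2,c)→(q1,b,right)
state=q1 head=6 tape=aabbbb[_]
The non-blank tape span at halt is aabbbb.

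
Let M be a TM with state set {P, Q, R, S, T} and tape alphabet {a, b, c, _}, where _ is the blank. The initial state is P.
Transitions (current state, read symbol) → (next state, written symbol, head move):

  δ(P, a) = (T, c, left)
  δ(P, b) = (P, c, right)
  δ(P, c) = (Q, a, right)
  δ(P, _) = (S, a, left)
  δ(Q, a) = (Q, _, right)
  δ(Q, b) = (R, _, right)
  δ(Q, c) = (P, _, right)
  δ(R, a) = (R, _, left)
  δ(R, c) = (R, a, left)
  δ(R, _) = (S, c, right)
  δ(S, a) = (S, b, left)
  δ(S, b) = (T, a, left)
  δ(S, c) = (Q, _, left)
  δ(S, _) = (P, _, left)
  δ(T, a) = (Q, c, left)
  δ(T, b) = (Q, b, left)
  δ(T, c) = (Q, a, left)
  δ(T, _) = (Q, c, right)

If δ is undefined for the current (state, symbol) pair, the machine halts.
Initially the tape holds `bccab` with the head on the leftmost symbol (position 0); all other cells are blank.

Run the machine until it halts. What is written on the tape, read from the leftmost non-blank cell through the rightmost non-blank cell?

cac__a

state=P head=0 tape=[b]ccab_   (P,b)→(P,c,right)
state=P head=1 tape=c[c]cab_   (P,c)→(Q,a,right)
state=Q head=2 tape=ca[c]ab_   (Q,c)→(P,_,right)
state=P head=3 tape=ca_[a]b_   (P,a)→(T,c,left)
state=T head=2 tape=ca[_]cb_   (T,_)→(Q,c,right)
state=Q head=3 tape=cac[c]b_   (Q,c)→(P,_,right)
state=P head=4 tape=cac_[b]_   (P,b)→(P,c,right)
state=P head=5 tape=cac_c[_]   (P,_)→(S,a,left)
state=S head=4 tape=cac_[c]a   (S,c)→(Q,_,left)
state=Q head=3 tape=cac[_]_a
The non-blank tape span at halt is cac__a.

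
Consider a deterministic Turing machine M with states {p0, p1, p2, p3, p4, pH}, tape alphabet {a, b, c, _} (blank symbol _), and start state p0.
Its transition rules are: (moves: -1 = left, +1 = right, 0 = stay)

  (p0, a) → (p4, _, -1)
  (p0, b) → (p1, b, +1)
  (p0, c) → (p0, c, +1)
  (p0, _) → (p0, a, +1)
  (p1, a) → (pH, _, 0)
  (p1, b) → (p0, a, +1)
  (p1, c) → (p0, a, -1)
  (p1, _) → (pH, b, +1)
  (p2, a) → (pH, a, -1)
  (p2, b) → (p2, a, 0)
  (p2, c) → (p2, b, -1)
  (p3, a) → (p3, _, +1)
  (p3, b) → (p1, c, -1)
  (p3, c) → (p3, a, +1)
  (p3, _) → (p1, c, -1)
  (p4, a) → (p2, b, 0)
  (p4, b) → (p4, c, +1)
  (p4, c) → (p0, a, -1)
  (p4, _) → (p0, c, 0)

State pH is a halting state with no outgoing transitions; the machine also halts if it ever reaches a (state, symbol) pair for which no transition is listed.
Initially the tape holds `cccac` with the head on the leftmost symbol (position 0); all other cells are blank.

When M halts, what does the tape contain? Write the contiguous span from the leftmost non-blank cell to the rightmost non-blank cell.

state=p0 head=0 tape=__[c]ccac   (p0,c)→(p0,c,+1)
state=p0 head=1 tape=__c[c]cac   (p0,c)→(p0,c,+1)
state=p0 head=2 tape=__cc[c]ac   (p0,c)→(p0,c,+1)
state=p0 head=3 tape=__ccc[a]c   (p0,a)→(p4,_,-1)
state=p4 head=2 tape=__cc[c]_c   (p4,c)→(p0,a,-1)
state=p0 head=1 tape=__c[c]a_c   (p0,c)→(p0,c,+1)
state=p0 head=2 tape=__cc[a]_c   (p0,a)→(p4,_,-1)
state=p4 head=1 tape=__c[c]__c   (p4,c)→(p0,a,-1)
state=p0 head=0 tape=__[c]a__c   (p0,c)→(p0,c,+1)
state=p0 head=1 tape=__c[a]__c   (p0,a)→(p4,_,-1)
state=p4 head=0 tape=__[c]___c   (p4,c)→(p0,a,-1)
state=p0 head=-1 tape=_[_]a___c   (p0,_)→(p0,a,+1)
state=p0 head=0 tape=_a[a]___c   (p0,a)→(p4,_,-1)
state=p4 head=-1 tape=_[a]____c   (p4,a)→(p2,b,0)
state=p2 head=-1 tape=_[b]____c   (p2,b)→(p2,a,0)
state=p2 head=-1 tape=_[a]____c   (p2,a)→(pH,a,-1)
state=pH head=-2 tape=[_]a____c
The non-blank tape span at halt is a____c.

a____c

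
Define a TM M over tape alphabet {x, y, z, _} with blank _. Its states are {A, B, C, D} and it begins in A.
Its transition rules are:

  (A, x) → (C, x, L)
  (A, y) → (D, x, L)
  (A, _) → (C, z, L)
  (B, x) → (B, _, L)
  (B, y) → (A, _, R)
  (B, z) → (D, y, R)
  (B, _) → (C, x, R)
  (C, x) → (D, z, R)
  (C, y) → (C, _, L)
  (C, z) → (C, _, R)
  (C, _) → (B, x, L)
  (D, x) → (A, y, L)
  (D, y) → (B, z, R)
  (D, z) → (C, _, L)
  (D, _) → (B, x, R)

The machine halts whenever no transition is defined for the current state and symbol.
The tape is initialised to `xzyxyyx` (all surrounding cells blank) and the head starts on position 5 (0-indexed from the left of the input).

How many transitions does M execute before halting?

A | ___xzyxy[y]x   read y → write x, move L, go to D
D | ___xzyx[y]xx   read y → write z, move R, go to B
B | ___xzyxz[x]x   read x → write _, move L, go to B
B | ___xzyx[z]_x   read z → write y, move R, go to D
D | ___xzyxy[_]x   read _ → write x, move R, go to B
B | ___xzyxyx[x]   read x → write _, move L, go to B
B | ___xzyxy[x]_   read x → write _, move L, go to B
B | ___xzyx[y]__   read y → write _, move R, go to A
A | ___xzyx_[_]_   read _ → write z, move L, go to C
C | ___xzyx[_]z_   read _ → write x, move L, go to B
B | ___xzy[x]xz_   read x → write _, move L, go to B
B | ___xz[y]_xz_   read y → write _, move R, go to A
A | ___xz_[_]xz_   read _ → write z, move L, go to C
C | ___xz[_]zxz_   read _ → write x, move L, go to B
B | ___x[z]xzxz_   read z → write y, move R, go to D
D | ___xy[x]zxz_   read x → write y, move L, go to A
A | ___x[y]yzxz_   read y → write x, move L, go to D
D | ___[x]xyzxz_   read x → write y, move L, go to A
A | __[_]yxyzxz_   read _ → write z, move L, go to C
C | _[_]zyxyzxz_   read _ → write x, move L, go to B
B | [_]xzyxyzxz_   read _ → write x, move R, go to C
C | x[x]zyxyzxz_   read x → write z, move R, go to D
D | xz[z]yxyzxz_   read z → write _, move L, go to C
C | x[z]_yxyzxz_   read z → write _, move R, go to C
C | x_[_]yxyzxz_   read _ → write x, move L, go to B
B | x[_]xyxyzxz_   read _ → write x, move R, go to C
C | xx[x]yxyzxz_   read x → write z, move R, go to D
D | xxz[y]xyzxz_   read y → write z, move R, go to B
B | xxzz[x]yzxz_   read x → write _, move L, go to B
B | xxz[z]_yzxz_   read z → write y, move R, go to D
D | xxzy[_]yzxz_   read _ → write x, move R, go to B
B | xxzyx[y]zxz_   read y → write _, move R, go to A
A | xxzyx_[z]xz_
M halts after 32 transitions.

32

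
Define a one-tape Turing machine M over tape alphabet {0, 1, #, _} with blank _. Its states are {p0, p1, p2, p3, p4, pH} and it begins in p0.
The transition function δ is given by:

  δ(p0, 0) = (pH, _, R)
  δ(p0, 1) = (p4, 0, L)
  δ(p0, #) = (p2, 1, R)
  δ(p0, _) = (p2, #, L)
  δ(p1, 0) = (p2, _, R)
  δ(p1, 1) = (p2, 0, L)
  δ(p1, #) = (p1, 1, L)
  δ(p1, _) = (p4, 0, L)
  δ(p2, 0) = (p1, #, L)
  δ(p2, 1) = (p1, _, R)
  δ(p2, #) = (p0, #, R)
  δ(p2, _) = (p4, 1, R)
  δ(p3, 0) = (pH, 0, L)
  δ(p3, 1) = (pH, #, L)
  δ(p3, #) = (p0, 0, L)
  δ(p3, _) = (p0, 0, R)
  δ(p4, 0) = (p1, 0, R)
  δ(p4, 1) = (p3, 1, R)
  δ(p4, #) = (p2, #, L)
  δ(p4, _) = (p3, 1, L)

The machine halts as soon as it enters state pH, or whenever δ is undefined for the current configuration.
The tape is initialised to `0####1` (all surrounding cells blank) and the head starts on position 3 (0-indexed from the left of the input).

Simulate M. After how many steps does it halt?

p0 | 0##[#]#1   read # → write 1, move R, go to p2
p2 | 0##1[#]1   read # → write #, move R, go to p0
p0 | 0##1#[1]   read 1 → write 0, move L, go to p4
p4 | 0##1[#]0   read # → write #, move L, go to p2
p2 | 0##[1]#0   read 1 → write _, move R, go to p1
p1 | 0##_[#]0   read # → write 1, move L, go to p1
p1 | 0##[_]10   read _ → write 0, move L, go to p4
p4 | 0#[#]010   read # → write #, move L, go to p2
p2 | 0[#]#010   read # → write #, move R, go to p0
p0 | 0#[#]010   read # → write 1, move R, go to p2
p2 | 0#1[0]10   read 0 → write #, move L, go to p1
p1 | 0#[1]#10   read 1 → write 0, move L, go to p2
p2 | 0[#]0#10   read # → write #, move R, go to p0
p0 | 0#[0]#10   read 0 → write _, move R, go to pH
pH | 0#_[#]10
M halts after 14 transitions.

14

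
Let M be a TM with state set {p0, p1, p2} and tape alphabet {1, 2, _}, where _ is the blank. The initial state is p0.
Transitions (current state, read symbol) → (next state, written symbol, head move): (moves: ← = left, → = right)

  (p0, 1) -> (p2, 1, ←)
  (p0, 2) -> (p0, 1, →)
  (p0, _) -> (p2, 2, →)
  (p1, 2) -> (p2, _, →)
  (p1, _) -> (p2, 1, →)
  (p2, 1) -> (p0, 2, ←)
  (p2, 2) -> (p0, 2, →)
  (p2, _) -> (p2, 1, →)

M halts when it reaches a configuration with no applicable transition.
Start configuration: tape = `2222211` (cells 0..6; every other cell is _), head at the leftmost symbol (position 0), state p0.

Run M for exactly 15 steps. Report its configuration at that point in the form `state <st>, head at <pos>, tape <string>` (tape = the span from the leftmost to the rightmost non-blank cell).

state p0, head at 1, tape 22121211

p0 | _[2]222211   read 2 → write 1, move →, go to p0
p0 | _1[2]22211   read 2 → write 1, move →, go to p0
p0 | _11[2]2211   read 2 → write 1, move →, go to p0
p0 | _111[2]211   read 2 → write 1, move →, go to p0
p0 | _1111[2]11   read 2 → write 1, move →, go to p0
p0 | _11111[1]1   read 1 → write 1, move ←, go to p2
p2 | _1111[1]11   read 1 → write 2, move ←, go to p0
p0 | _111[1]211   read 1 → write 1, move ←, go to p2
p2 | _11[1]1211   read 1 → write 2, move ←, go to p0
p0 | _1[1]21211   read 1 → write 1, move ←, go to p2
p2 | _[1]121211   read 1 → write 2, move ←, go to p0
p0 | [_]2121211   read _ → write 2, move →, go to p2
p2 | 2[2]121211   read 2 → write 2, move →, go to p0
p0 | 22[1]21211   read 1 → write 1, move ←, go to p2
p2 | 2[2]121211   read 2 → write 2, move →, go to p0
p0 | 22[1]21211
After 15 steps: state p0, head at 1, tape 22121211.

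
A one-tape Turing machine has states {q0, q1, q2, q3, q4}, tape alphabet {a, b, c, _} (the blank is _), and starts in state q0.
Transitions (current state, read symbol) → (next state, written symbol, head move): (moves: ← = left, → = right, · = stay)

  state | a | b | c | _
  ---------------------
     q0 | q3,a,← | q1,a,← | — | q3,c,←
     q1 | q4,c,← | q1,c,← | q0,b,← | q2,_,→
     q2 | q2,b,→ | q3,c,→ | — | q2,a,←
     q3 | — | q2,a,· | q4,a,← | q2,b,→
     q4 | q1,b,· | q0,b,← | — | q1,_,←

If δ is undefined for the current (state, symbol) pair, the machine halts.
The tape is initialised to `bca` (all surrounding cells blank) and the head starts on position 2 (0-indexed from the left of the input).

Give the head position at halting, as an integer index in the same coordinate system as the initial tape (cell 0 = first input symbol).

-1

q0 | __bc[a]   read a → write a, move ←, go to q3
q3 | __b[c]a   read c → write a, move ←, go to q4
q4 | __[b]aa   read b → write b, move ←, go to q0
q0 | _[_]baa   read _ → write c, move ←, go to q3
q3 | [_]cbaa   read _ → write b, move →, go to q2
q2 | b[c]baa
At halt the head is at cell -1.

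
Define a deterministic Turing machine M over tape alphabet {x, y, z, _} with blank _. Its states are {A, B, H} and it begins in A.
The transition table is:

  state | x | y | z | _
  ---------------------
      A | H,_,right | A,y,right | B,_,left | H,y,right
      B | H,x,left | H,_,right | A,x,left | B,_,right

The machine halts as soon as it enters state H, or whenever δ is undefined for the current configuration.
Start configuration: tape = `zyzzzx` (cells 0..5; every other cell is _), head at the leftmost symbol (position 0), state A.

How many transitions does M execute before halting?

A | _[z]yzzzx   read z → write _, move left, go to B
B | [_]_yzzzx   read _ → write _, move right, go to B
B | _[_]yzzzx   read _ → write _, move right, go to B
B | __[y]zzzx   read y → write _, move right, go to H
H | ___[z]zzx
M halts after 4 transitions.

4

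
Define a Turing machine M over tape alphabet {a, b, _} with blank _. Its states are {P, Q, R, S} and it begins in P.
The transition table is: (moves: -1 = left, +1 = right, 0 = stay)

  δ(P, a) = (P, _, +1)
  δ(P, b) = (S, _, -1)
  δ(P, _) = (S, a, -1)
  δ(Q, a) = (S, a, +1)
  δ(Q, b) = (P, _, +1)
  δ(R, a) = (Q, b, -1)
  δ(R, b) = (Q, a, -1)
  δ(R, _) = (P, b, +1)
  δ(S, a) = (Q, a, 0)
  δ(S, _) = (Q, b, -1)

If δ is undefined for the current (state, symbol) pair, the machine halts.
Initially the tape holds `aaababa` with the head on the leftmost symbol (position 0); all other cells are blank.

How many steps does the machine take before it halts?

P | [a]aababa   read a → write _, move +1, go to P
P | _[a]ababa   read a → write _, move +1, go to P
P | __[a]baba   read a → write _, move +1, go to P
P | ___[b]aba   read b → write _, move -1, go to S
S | __[_]_aba   read _ → write b, move -1, go to Q
Q | _[_]b_aba
M halts after 5 transitions.

5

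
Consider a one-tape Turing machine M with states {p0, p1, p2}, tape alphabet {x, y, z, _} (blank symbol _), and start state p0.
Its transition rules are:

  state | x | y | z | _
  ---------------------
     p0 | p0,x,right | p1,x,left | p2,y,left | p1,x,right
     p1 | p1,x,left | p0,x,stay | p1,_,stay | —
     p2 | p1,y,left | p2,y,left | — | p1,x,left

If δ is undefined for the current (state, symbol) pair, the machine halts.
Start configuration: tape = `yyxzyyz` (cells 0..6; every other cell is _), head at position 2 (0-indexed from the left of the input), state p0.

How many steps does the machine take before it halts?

p0 | _yy[x]zyyz   read x → write x, move right, go to p0
p0 | _yyx[z]yyz   read z → write y, move left, go to p2
p2 | _yy[x]yyyz   read x → write y, move left, go to p1
p1 | _y[y]yyyyz   read y → write x, move stay, go to p0
p0 | _y[x]yyyyz   read x → write x, move right, go to p0
p0 | _yx[y]yyyz   read y → write x, move left, go to p1
p1 | _y[x]xyyyz   read x → write x, move left, go to p1
p1 | _[y]xxyyyz   read y → write x, move stay, go to p0
p0 | _[x]xxyyyz   read x → write x, move right, go to p0
p0 | _x[x]xyyyz   read x → write x, move right, go to p0
p0 | _xx[x]yyyz   read x → write x, move right, go to p0
p0 | _xxx[y]yyz   read y → write x, move left, go to p1
p1 | _xx[x]xyyz   read x → write x, move left, go to p1
p1 | _x[x]xxyyz   read x → write x, move left, go to p1
p1 | _[x]xxxyyz   read x → write x, move left, go to p1
p1 | [_]xxxxyyz
M halts after 15 transitions.

15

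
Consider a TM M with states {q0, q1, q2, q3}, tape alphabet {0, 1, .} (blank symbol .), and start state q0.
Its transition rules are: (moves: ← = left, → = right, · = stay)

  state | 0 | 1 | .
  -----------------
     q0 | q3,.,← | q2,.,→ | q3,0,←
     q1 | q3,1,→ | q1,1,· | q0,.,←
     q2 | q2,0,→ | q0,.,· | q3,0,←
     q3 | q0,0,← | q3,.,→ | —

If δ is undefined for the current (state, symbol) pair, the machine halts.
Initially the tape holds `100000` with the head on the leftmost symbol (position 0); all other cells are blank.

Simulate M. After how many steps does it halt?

state=q0 head=0 tape=.[1]00000.   (q0,1)→(q2,.,→)
state=q2 head=1 tape=..[0]0000.   (q2,0)→(q2,0,→)
state=q2 head=2 tape=..0[0]000.   (q2,0)→(q2,0,→)
state=q2 head=3 tape=..00[0]00.   (q2,0)→(q2,0,→)
state=q2 head=4 tape=..000[0]0.   (q2,0)→(q2,0,→)
state=q2 head=5 tape=..0000[0].   (q2,0)→(q2,0,→)
state=q2 head=6 tape=..00000[.]   (q2,.)→(q3,0,←)
state=q3 head=5 tape=..0000[0]0   (q3,0)→(q0,0,←)
state=q0 head=4 tape=..000[0]00   (q0,0)→(q3,.,←)
state=q3 head=3 tape=..00[0].00   (q3,0)→(q0,0,←)
state=q0 head=2 tape=..0[0]0.00   (q0,0)→(q3,.,←)
state=q3 head=1 tape=..[0].0.00   (q3,0)→(q0,0,←)
state=q0 head=0 tape=.[.]0.0.00   (q0,.)→(q3,0,←)
state=q3 head=-1 tape=[.]00.0.00
M halts after 13 transitions.

13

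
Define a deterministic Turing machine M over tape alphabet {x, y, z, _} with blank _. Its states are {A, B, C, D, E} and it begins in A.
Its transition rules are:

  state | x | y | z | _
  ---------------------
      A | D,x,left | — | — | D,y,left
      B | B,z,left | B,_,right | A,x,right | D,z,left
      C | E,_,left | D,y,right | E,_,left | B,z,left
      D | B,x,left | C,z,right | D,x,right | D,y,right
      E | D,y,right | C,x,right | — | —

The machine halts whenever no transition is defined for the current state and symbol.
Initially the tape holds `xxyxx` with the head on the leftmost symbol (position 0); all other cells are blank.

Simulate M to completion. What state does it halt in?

A

state=A head=0 tape=__[x]xyxx   (A,x)→(D,x,left)
state=D head=-1 tape=_[_]xxyxx   (D,_)→(D,y,right)
state=D head=0 tape=_y[x]xyxx   (D,x)→(B,x,left)
state=B head=-1 tape=_[y]xxyxx   (B,y)→(B,_,right)
state=B head=0 tape=__[x]xyxx   (B,x)→(B,z,left)
state=B head=-1 tape=_[_]zxyxx   (B,_)→(D,z,left)
state=D head=-2 tape=[_]zzxyxx   (D,_)→(D,y,right)
state=D head=-1 tape=y[z]zxyxx   (D,z)→(D,x,right)
state=D head=0 tape=yx[z]xyxx   (D,z)→(D,x,right)
state=D head=1 tape=yxx[x]yxx   (D,x)→(B,x,left)
state=B head=0 tape=yx[x]xyxx   (B,x)→(B,z,left)
state=B head=-1 tape=y[x]zxyxx   (B,x)→(B,z,left)
state=B head=-2 tape=[y]zzxyxx   (B,y)→(B,_,right)
state=B head=-1 tape=_[z]zxyxx   (B,z)→(A,x,right)
state=A head=0 tape=_x[z]xyxx
No transition is defined for (A, z); M halts in state A.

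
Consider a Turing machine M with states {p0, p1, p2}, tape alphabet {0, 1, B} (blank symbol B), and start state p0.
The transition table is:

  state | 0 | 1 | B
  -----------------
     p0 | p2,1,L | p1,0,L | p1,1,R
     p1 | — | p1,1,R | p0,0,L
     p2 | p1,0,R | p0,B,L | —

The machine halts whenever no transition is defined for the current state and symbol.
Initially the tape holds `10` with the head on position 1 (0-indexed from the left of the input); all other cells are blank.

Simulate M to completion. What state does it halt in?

p1

state=p0 head=1 tape=BBB1[0]   (p0,0)→(p2,1,L)
state=p2 head=0 tape=BBB[1]1   (p2,1)→(p0,B,L)
state=p0 head=-1 tape=BB[B]B1   (p0,B)→(p1,1,R)
state=p1 head=0 tape=BB1[B]1   (p1,B)→(p0,0,L)
state=p0 head=-1 tape=BB[1]01   (p0,1)→(p1,0,L)
state=p1 head=-2 tape=B[B]001   (p1,B)→(p0,0,L)
state=p0 head=-3 tape=[B]0001   (p0,B)→(p1,1,R)
state=p1 head=-2 tape=1[0]001
No transition is defined for (p1, 0); M halts in state p1.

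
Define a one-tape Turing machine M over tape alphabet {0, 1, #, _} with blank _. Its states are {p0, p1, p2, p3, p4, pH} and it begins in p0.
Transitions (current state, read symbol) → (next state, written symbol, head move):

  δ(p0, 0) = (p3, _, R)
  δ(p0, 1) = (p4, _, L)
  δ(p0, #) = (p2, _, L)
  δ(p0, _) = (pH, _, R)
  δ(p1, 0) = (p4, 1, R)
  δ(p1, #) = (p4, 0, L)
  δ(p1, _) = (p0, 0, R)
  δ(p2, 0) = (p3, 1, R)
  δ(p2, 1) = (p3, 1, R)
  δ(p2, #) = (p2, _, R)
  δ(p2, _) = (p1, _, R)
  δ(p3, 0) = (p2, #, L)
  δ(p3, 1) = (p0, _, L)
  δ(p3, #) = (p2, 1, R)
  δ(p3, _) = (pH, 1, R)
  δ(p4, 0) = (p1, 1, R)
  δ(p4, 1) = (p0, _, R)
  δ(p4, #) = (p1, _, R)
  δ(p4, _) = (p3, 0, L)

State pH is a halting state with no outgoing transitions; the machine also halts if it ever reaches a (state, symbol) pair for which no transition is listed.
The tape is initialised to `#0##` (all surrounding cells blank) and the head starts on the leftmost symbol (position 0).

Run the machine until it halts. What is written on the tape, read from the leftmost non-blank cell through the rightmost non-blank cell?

p0 | _[#]0##____   read # → write _, move L, go to p2
p2 | [_]_0##____   read _ → write _, move R, go to p1
p1 | _[_]0##____   read _ → write 0, move R, go to p0
p0 | _0[0]##____   read 0 → write _, move R, go to p3
p3 | _0_[#]#____   read # → write 1, move R, go to p2
p2 | _0_1[#]____   read # → write _, move R, go to p2
p2 | _0_1_[_]___   read _ → write _, move R, go to p1
p1 | _0_1__[_]__   read _ → write 0, move R, go to p0
p0 | _0_1__0[_]_   read _ → write _, move R, go to pH
pH | _0_1__0_[_]
The non-blank tape span at halt is 0_1__0.

0_1__0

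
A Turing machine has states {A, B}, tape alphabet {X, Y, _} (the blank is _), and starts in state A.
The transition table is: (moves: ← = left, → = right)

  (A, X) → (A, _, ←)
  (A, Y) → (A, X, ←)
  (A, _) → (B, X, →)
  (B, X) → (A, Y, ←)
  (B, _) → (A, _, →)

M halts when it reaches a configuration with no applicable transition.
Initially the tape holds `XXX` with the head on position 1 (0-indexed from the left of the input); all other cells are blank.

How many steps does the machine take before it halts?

A | __X[X]X   read X → write _, move ←, go to A
A | __[X]_X   read X → write _, move ←, go to A
A | _[_]__X   read _ → write X, move →, go to B
B | _X[_]_X   read _ → write _, move →, go to A
A | _X_[_]X   read _ → write X, move →, go to B
B | _X_X[X]   read X → write Y, move ←, go to A
A | _X_[X]Y   read X → write _, move ←, go to A
A | _X[_]_Y   read _ → write X, move →, go to B
B | _XX[_]Y   read _ → write _, move →, go to A
A | _XX_[Y]   read Y → write X, move ←, go to A
A | _XX[_]X   read _ → write X, move →, go to B
B | _XXX[X]   read X → write Y, move ←, go to A
A | _XX[X]Y   read X → write _, move ←, go to A
A | _X[X]_Y   read X → write _, move ←, go to A
A | _[X]__Y   read X → write _, move ←, go to A
A | [_]___Y   read _ → write X, move →, go to B
B | X[_]__Y   read _ → write _, move →, go to A
A | X_[_]_Y   read _ → write X, move →, go to B
B | X_X[_]Y   read _ → write _, move →, go to A
A | X_X_[Y]   read Y → write X, move ←, go to A
A | X_X[_]X   read _ → write X, move →, go to B
B | X_XX[X]   read X → write Y, move ←, go to A
A | X_X[X]Y   read X → write _, move ←, go to A
A | X_[X]_Y   read X → write _, move ←, go to A
A | X[_]__Y   read _ → write X, move →, go to B
B | XX[_]_Y   read _ → write _, move →, go to A
A | XX_[_]Y   read _ → write X, move →, go to B
B | XX_X[Y]
M halts after 27 transitions.

27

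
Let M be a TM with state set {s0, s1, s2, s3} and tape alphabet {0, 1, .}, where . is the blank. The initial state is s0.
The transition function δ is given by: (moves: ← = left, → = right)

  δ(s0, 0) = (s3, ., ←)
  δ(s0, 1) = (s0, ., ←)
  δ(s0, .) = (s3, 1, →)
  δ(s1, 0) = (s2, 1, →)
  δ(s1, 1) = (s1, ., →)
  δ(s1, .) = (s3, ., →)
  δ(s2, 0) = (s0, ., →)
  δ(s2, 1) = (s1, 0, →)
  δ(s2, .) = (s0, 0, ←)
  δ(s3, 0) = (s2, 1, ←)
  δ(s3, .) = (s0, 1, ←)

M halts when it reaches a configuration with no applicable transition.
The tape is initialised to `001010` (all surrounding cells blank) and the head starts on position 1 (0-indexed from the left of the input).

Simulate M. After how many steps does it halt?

9

s0 | ..0[0]1010   read 0 → write ., move ←, go to s3
s3 | ..[0].1010   read 0 → write 1, move ←, go to s2
s2 | .[.]1.1010   read . → write 0, move ←, go to s0
s0 | [.]01.1010   read . → write 1, move →, go to s3
s3 | 1[0]1.1010   read 0 → write 1, move ←, go to s2
s2 | [1]11.1010   read 1 → write 0, move →, go to s1
s1 | 0[1]1.1010   read 1 → write ., move →, go to s1
s1 | 0.[1].1010   read 1 → write ., move →, go to s1
s1 | 0..[.]1010   read . → write ., move →, go to s3
s3 | 0...[1]010
M halts after 9 transitions.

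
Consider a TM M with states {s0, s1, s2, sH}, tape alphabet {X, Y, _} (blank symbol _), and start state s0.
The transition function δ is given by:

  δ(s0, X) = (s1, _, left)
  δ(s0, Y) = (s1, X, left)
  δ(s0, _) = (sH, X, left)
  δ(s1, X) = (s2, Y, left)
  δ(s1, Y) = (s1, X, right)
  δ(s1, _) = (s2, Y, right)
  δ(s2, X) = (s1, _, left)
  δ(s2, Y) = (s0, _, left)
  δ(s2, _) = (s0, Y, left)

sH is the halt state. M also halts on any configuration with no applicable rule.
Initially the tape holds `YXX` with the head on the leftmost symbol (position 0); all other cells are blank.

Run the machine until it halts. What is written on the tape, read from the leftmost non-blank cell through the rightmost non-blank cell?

XYY_YXY

s0 | ____[Y]XX_   read Y → write X, move left, go to s1
s1 | ___[_]XXX_   read _ → write Y, move right, go to s2
s2 | ___Y[X]XX_   read X → write _, move left, go to s1
s1 | ___[Y]_XX_   read Y → write X, move right, go to s1
s1 | ___X[_]XX_   read _ → write Y, move right, go to s2
s2 | ___XY[X]X_   read X → write _, move left, go to s1
s1 | ___X[Y]_X_   read Y → write X, move right, go to s1
s1 | ___XX[_]X_   read _ → write Y, move right, go to s2
s2 | ___XXY[X]_   read X → write _, move left, go to s1
s1 | ___XX[Y]__   read Y → write X, move right, go to s1
s1 | ___XXX[_]_   read _ → write Y, move right, go to s2
s2 | ___XXXY[_]   read _ → write Y, move left, go to s0
s0 | ___XXX[Y]Y   read Y → write X, move left, go to s1
s1 | ___XX[X]XY   read X → write Y, move left, go to s2
s2 | ___X[X]YXY   read X → write _, move left, go to s1
s1 | ___[X]_YXY   read X → write Y, move left, go to s2
s2 | __[_]Y_YXY   read _ → write Y, move left, go to s0
s0 | _[_]YY_YXY   read _ → write X, move left, go to sH
sH | [_]XYY_YXY
The non-blank tape span at halt is XYY_YXY.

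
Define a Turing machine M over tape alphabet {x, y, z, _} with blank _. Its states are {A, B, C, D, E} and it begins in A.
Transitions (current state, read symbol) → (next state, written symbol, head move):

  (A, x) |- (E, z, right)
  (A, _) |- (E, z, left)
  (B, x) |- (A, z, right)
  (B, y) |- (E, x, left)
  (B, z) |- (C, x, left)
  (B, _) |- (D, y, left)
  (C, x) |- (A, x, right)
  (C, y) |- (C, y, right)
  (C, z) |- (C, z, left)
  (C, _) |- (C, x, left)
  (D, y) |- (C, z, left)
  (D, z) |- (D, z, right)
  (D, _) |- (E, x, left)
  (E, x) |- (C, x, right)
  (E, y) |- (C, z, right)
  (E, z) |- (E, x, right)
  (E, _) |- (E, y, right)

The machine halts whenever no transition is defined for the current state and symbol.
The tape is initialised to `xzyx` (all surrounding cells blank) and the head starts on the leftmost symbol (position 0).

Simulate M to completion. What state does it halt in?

state=A head=0 tape=[x]zyx_   (A,x)→(E,z,right)
state=E head=1 tape=z[z]yx_   (E,z)→(E,x,right)
state=E head=2 tape=zx[y]x_   (E,y)→(C,z,right)
state=C head=3 tape=zxz[x]_   (C,x)→(A,x,right)
state=A head=4 tape=zxzx[_]   (A,_)→(E,z,left)
state=E head=3 tape=zxz[x]z   (E,x)→(C,x,right)
state=C head=4 tape=zxzx[z]   (C,z)→(C,z,left)
state=C head=3 tape=zxz[x]z   (C,x)→(A,x,right)
state=A head=4 tape=zxzx[z]
No transition is defined for (A, z); M halts in state A.

A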